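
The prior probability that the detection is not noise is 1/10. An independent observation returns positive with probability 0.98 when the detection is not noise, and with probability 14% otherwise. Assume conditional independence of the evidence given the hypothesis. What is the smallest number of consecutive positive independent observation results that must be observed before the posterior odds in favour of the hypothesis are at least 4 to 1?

2

Prior odds: 0.1 ÷ 0.9 = 1/9.
Likelihood ratio of a positive result = 0.98/0.14 = 7.
Target odds = 4.
Need (1/9) × 7ⁿ ≥ 4, i.e. 7ⁿ ≥ 36.
7¹ = 7 falls short of 36 but 7² = 49 reaches it, so n = 2.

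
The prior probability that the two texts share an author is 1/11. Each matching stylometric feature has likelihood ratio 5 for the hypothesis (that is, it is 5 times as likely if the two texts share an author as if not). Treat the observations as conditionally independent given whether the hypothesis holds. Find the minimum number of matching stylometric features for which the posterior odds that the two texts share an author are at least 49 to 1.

Prior odds: (1/11) ÷ (10/11) = 0.1.
Likelihood ratio per matching stylometric feature = 5.
Target odds = 49.
Require 5ⁿ ≥ 49 ÷ 0.1 = 490.
5³ = 125 falls short of 490 but 5⁴ = 625 reaches it, so n = 4.

4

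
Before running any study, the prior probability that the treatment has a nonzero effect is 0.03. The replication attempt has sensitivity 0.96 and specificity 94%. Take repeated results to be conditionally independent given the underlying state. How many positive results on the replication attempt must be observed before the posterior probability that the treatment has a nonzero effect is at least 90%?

3

Prior odds: 0.03 ÷ 0.97 = 3/97.
False-positive rate = 1 − 0.94 = 0.06; likelihood ratio of a positive = 0.96/0.06 = 16.
Target posterior odds = 0.9/0.1 = 9.
Require 16ⁿ ≥ 9 ÷ (3/97) = 291.
16² = 256 falls short of 291 but 16³ = 4096 reaches it, so n = 3.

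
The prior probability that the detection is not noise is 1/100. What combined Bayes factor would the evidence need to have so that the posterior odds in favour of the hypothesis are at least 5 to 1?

495

Prior odds = 0.01/0.99 = 1/99.
Target odds = 5.
Required Bayes factor = 5 ÷ (1/99) = 495.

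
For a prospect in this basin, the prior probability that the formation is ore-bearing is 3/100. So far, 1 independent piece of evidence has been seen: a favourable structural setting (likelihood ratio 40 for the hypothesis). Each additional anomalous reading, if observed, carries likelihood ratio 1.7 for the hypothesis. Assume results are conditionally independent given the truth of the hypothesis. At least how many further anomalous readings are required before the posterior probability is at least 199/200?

10

Prior odds = 0.03/0.97 = 3/97.
Bayes factor of the evidence already in hand = 40.
Odds after that evidence = (3/97) × 40 = 120/97.
Target odds = 0.995/0.005 = 199.
Need 1.7ⁿ ≥ 199 ÷ (120/97) = 19303/120.
1.7⁹ ≈118.588 falls short of 19303/120 but 1.7¹⁰ ≈201.599 reaches it, so n = 10.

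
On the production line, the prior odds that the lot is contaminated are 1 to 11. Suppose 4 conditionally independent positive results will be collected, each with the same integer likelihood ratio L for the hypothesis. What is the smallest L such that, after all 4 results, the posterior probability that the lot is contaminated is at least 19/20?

Prior odds = 1/11.
Target odds = 0.95/0.05 = 19.
Need L⁴ ≥ 19 ÷ (1/11) = 209.
3⁴ = 81 < 209 ≤ 256 = 4⁴, so L = 4.

4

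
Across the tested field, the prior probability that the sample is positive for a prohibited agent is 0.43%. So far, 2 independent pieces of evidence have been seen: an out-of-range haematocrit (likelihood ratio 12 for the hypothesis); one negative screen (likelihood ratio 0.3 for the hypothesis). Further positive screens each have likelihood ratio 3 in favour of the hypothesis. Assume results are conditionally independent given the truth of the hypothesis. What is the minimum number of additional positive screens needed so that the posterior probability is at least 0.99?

8

Prior odds = 0.0043/0.9957 = 43/9957.
Combined Bayes factor of the evidence already in hand = 12 × 0.3 = 3.6.
Odds after that evidence = (43/9957) × 3.6 = 258/16595.
Target odds = 0.99/0.01 = 99.
Need 3ⁿ ≥ 99 ÷ (258/16595) = 547635/86.
3⁷ = 2187 falls short of 547635/86 but 3⁸ = 6561 reaches it, so n = 8.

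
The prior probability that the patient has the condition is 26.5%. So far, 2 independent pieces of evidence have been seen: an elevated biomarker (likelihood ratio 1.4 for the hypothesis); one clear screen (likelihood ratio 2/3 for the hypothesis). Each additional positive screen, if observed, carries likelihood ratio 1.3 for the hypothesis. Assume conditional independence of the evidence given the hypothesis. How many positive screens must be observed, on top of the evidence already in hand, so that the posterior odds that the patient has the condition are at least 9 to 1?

13

Prior odds = 0.265/0.735 = 53/147.
Combined Bayes factor of the evidence already in hand = 1.4 × (2/3) = 14/15.
Odds after that evidence = (53/147) × 14/15 = 106/315.
Target odds = 9.
Need 1.3ⁿ ≥ 9 ÷ (106/315) = 2835/106.
1.3¹² ≈23.2981 falls short of 2835/106 but 1.3¹³ ≈30.2875 reaches it, so n = 13.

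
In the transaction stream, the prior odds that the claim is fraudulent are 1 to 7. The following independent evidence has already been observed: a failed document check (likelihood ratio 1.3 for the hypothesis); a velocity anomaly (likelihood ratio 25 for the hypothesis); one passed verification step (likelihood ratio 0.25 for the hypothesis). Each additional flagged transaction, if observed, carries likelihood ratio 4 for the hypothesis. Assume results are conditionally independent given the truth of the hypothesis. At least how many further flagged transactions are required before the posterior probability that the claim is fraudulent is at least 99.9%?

Prior odds = 1/7.
Combined Bayes factor of the evidence already in hand = 1.3 × 25 × 0.25 = 8.125.
Odds after that evidence = (1/7) × 8.125 = 65/56.
Target odds = 0.999/0.001 = 999.
Need 4ⁿ ≥ 999 ÷ (65/56) = 55944/65.
4⁴ = 256 falls short of 55944/65 but 4⁵ = 1024 reaches it, so n = 5.

5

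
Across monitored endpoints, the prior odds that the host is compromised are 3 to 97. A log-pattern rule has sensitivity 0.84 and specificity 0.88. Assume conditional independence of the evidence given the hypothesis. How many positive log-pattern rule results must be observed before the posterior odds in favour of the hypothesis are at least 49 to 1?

4

Prior odds = 3/97.
False-positive rate = 1 − 0.88 = 0.12; likelihood ratio of a positive = 0.84/0.12 = 7.
Target odds = 49.
Require 7ⁿ ≥ 49 ÷ (3/97) = 4753/3.
7³ = 343 falls short of 4753/3 but 7⁴ = 2401 reaches it, so n = 4.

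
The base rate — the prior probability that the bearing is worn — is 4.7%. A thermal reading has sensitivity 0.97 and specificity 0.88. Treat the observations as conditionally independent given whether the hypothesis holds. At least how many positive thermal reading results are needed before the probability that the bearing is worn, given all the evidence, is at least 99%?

Prior odds = 0.047/0.953 = 47/953.
False-positive rate = 1 − 0.88 = 0.12; likelihood ratio of a positive = 0.97/0.12 = 97/12.
Target posterior odds = 0.99/0.01 = 99.
Need (47/953) × (97/12)ⁿ ≥ 99, i.e. (97/12)ⁿ ≥ 94347/47.
(97/12)³ = 912673/1728 falls short of 94347/47 but (97/12)⁴ = 88529281/20736 reaches it, so n = 4.

4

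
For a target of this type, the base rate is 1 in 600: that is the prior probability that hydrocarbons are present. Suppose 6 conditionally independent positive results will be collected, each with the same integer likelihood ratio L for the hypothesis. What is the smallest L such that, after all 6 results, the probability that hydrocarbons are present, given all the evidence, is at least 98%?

6

Prior odds = (1/600)/(599/600) = 1/599.
Target odds = 0.98/0.02 = 49.
Need L⁶ ≥ 49 ÷ (1/599) = 29351.
5⁶ = 15625 < 29351 ≤ 46656 = 6⁶, so L = 6.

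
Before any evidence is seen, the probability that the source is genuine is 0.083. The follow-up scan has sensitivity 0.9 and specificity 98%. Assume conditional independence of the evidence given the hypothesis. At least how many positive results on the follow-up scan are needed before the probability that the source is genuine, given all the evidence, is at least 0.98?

2

Prior odds = 0.083/0.917 = 83/917.
False-positive rate = 1 − 0.98 = 0.02; likelihood ratio of a positive = 0.9/0.02 = 45.
Target odds: 0.98 ÷ 0.02 = 49.
Need (83/917) × 45ⁿ ≥ 49, i.e. 45ⁿ ≥ 44933/83.
45¹ = 45 falls short of 44933/83 but 45² = 2025 reaches it, so n = 2.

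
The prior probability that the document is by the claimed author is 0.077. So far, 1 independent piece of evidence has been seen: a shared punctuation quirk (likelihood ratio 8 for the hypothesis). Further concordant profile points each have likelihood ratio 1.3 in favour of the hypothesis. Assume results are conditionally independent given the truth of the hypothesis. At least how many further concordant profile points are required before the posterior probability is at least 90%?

10

Prior odds = 0.077/0.923 = 77/923.
Bayes factor of the evidence already in hand = 8.
Odds after that evidence = (77/923) × 8 = 616/923.
Target odds = 0.9/0.1 = 9.
Need 1.3ⁿ ≥ 9 ÷ (616/923) = 8307/616.
1.3⁹ ≈10.6045 falls short of 8307/616 but 1.3¹⁰ ≈13.7858 reaches it, so n = 10.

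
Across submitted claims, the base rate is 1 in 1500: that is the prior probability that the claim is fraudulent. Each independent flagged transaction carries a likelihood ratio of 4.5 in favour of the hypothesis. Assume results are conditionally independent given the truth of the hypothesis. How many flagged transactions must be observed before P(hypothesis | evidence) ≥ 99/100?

8

Prior odds: (1/1500) ÷ (1499/1500) = 1/1499.
Likelihood ratio per flagged transaction = 4.5.
Target odds: 0.99 ÷ 0.01 = 99.
Need (1/1499) × 4.5ⁿ ≥ 99, i.e. 4.5ⁿ ≥ 148401.
4.5⁷ = 4782969/128 falls short of 148401 but 4.5⁸ = 43046721/256 reaches it, so n = 8.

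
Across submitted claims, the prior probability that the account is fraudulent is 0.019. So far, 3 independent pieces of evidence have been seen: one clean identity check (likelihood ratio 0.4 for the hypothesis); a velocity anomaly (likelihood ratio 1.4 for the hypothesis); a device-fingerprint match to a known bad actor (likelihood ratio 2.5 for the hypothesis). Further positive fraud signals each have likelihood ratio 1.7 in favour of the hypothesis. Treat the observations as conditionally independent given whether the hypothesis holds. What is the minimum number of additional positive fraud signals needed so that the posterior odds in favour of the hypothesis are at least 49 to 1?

15

Prior odds = 0.019/0.981 = 19/981.
Combined Bayes factor of the evidence already in hand = 0.4 × 1.4 × 2.5 = 1.4.
Odds after that evidence = (19/981) × 1.4 = 133/4905.
Target odds = 49.
Need 1.7ⁿ ≥ 49 ÷ (133/4905) = 34335/19.
1.7¹⁴ ≈1683.78 falls short of 34335/19 but 1.7¹⁵ ≈2862.42 reaches it, so n = 15.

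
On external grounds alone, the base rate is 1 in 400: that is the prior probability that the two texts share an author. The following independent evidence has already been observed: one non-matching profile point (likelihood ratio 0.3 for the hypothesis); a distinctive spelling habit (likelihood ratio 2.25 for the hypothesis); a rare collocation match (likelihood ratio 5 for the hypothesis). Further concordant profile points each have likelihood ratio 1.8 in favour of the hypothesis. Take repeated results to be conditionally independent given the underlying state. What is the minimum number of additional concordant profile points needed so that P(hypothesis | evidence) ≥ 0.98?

15

Prior odds = 0.0025/0.9975 = 1/399.
Combined Bayes factor of the evidence already in hand = 0.3 × 2.25 × 5 = 3.375.
Odds after that evidence = (1/399) × 3.375 = 9/1064.
Target odds = 0.98/0.02 = 49.
Need 1.8ⁿ ≥ 49 ÷ (9/1064) = 52136/9.
1.8¹⁴ ≈3748.13 falls short of 52136/9 but 1.8¹⁵ ≈6746.64 reaches it, so n = 15.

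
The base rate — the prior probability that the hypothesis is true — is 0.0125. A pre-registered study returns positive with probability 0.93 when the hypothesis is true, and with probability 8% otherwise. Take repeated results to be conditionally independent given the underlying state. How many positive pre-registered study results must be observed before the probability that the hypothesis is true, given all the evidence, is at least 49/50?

Prior odds: 0.0125 ÷ 0.9875 = 1/79.
Likelihood ratio of a positive result = 0.93/0.08 = 11.625.
Target odds: 0.98 ÷ 0.02 = 49.
Require 11.625ⁿ ≥ 49 ÷ (1/79) = 3871.
11.625³ = 804357/512 falls short of 3871 but 11.625⁴ = 74805201/4096 reaches it, so n = 4.

4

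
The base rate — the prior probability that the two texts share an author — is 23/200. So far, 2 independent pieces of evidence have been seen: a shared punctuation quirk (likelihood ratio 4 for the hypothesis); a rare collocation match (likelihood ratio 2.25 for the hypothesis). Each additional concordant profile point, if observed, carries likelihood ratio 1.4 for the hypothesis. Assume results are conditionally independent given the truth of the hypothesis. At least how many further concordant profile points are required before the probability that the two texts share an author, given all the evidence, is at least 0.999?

21

Prior odds = 0.115/0.885 = 23/177.
Combined Bayes factor of the evidence already in hand = 4 × 2.25 = 9.
Odds after that evidence = (23/177) × 9 = 69/59.
Target odds = 0.999/0.001 = 999.
Need 1.4ⁿ ≥ 999 ÷ (69/59) = 19647/23.
1.4²⁰ ≈836.683 falls short of 19647/23 but 1.4²¹ ≈1171.36 reaches it, so n = 21.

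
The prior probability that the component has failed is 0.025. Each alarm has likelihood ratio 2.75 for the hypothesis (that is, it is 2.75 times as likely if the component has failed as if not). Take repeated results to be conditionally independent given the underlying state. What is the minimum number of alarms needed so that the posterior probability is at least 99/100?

Prior odds: 0.025 ÷ 0.975 = 1/39.
Likelihood ratio per alarm = 2.75.
Target odds: 0.99 ÷ 0.01 = 99.
Require 2.75ⁿ ≥ 99 ÷ (1/39) = 3861.
2.75⁸ = 214358881/65536 falls short of 3861 but 2.75⁹ ≈8994.86 reaches it, so n = 9.

9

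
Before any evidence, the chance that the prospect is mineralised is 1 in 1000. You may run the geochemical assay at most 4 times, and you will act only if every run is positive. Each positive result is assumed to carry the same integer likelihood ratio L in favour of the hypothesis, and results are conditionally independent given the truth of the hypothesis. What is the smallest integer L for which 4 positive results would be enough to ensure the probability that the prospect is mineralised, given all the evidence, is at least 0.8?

Prior odds = 0.001/0.999 = 1/999.
Target odds = 0.8/0.2 = 4.
Need L⁴ ≥ 4 ÷ (1/999) = 3996.
7⁴ = 2401 < 3996 ≤ 4096 = 8⁴, so L = 8.

8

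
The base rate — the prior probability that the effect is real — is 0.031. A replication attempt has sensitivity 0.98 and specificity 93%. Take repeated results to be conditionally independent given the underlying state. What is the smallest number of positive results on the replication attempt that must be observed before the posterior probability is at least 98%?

3

Prior odds = 0.031/0.969 = 31/969.
False-positive rate = 1 − 0.93 = 0.07; likelihood ratio of a positive = 0.98/0.07 = 14.
Target posterior odds = 0.98/0.02 = 49.
Require 14ⁿ ≥ 49 ÷ (31/969) = 47481/31.
14² = 196 falls short of 47481/31 but 14³ = 2744 reaches it, so n = 3.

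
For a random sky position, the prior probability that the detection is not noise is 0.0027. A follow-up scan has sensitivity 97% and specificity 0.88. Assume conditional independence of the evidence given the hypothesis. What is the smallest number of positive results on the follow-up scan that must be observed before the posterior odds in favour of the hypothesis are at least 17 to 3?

Prior odds: 0.0027 ÷ 0.9973 = 27/9973.
False-positive rate = 1 − 0.88 = 0.12; likelihood ratio of a positive = 0.97/0.12 = 97/12.
Target odds = 17/3.
Need (27/9973) × (97/12)ⁿ ≥ 17/3, i.e. (97/12)ⁿ ≥ 169541/81.
(97/12)³ = 912673/1728 falls short of 169541/81 but (97/12)⁴ = 88529281/20736 reaches it, so n = 4.

4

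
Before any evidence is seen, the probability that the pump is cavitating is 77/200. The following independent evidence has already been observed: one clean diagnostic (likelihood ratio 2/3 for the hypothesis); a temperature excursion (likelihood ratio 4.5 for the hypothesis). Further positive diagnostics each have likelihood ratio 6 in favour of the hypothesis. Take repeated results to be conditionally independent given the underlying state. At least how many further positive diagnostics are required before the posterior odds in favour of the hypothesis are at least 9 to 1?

1

Prior odds = 0.385/0.615 = 77/123.
Combined Bayes factor of the evidence already in hand = (2/3) × 4.5 = 3.
Odds after that evidence = (77/123) × 3 = 77/41.
Target odds = 9.
Need 6ⁿ ≥ 9 ÷ (77/41) = 369/77.
6¹ = 6, which meets the required 369/77; so n = 1.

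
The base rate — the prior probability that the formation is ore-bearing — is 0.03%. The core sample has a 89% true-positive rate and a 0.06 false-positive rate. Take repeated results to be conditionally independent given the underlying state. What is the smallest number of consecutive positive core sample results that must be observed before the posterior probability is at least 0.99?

Prior odds: 0.0003 ÷ 0.9997 = 3/9997.
Likelihood ratio of a positive result = 0.89/0.06 = 89/6.
Target posterior odds = 0.99/0.01 = 99.
Need (3/9997) × (89/6)ⁿ ≥ 99, i.e. (89/6)ⁿ ≥ 329901.
(89/6)⁴ = 62742241/1296 falls short of 329901 but (89/6)⁵ ≈718115 reaches it, so n = 5.

5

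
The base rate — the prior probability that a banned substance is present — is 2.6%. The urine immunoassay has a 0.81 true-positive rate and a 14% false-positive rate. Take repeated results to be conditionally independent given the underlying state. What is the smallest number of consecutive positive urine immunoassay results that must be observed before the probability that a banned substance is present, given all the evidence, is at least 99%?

5

Prior odds: 0.026 ÷ 0.974 = 13/487.
Likelihood ratio of a positive result = 0.81/0.14 = 81/14.
Target odds: 0.99 ÷ 0.01 = 99.
Need (13/487) × (81/14)ⁿ ≥ 99, i.e. (81/14)ⁿ ≥ 48213/13.
(81/14)⁴ = 43046721/38416 falls short of 48213/13 but (81/14)⁵ ≈6483.13 reaches it, so n = 5.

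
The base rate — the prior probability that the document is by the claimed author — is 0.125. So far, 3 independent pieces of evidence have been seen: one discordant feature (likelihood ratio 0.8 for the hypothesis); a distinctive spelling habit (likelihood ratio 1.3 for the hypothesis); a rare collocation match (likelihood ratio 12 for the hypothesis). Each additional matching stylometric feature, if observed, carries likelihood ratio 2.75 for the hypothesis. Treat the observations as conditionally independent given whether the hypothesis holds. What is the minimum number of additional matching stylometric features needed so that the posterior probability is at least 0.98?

4

Prior odds = 0.125/0.875 = 1/7.
Combined Bayes factor of the evidence already in hand = 0.8 × 1.3 × 12 = 12.48.
Odds after that evidence = (1/7) × 12.48 = 312/175.
Target odds = 0.98/0.02 = 49.
Need 2.75ⁿ ≥ 49 ÷ (312/175) = 8575/312.
2.75³ = 20.796875 falls short of 8575/312 but 2.75⁴ = 57.19140625 reaches it, so n = 4.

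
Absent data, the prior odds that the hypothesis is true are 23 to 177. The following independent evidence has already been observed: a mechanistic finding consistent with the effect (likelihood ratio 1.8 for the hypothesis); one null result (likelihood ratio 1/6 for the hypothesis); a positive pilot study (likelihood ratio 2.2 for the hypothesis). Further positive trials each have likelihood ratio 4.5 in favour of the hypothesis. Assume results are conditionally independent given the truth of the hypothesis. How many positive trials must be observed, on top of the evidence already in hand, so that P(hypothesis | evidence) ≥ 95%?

4

Prior odds = 23/177.
Combined Bayes factor of the evidence already in hand = 1.8 × (1/6) × 2.2 = 0.66.
Odds after that evidence = (23/177) × 0.66 = 253/2950.
Target odds = 0.95/0.05 = 19.
Need 4.5ⁿ ≥ 19 ÷ (253/2950) = 56050/253.
4.5³ = 91.125 falls short of 56050/253 but 4.5⁴ = 410.0625 reaches it, so n = 4.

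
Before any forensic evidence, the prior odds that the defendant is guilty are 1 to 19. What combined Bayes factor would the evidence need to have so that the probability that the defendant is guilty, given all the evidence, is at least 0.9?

Prior odds = 1/19.
Target odds = 0.9/0.1 = 9.
Required Bayes factor = 9 ÷ (1/19) = 171.

171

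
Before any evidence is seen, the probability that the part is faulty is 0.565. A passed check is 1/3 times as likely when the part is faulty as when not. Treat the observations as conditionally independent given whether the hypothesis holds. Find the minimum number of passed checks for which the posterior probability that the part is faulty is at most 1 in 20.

Prior odds: 0.565 ÷ 0.435 = 113/87.
Likelihood ratio per passed check = 1/3.
Target posterior odds = 0.05/0.95 = 1/19.
Need (113/87) × (1/3)ⁿ ≤ 1/19, i.e. (1/3)ⁿ ≤ 87/2147.
(1/3)² = 1/9 is still above 87/2147 but (1/3)³ = 1/27 is at or below it, so n = 3.

3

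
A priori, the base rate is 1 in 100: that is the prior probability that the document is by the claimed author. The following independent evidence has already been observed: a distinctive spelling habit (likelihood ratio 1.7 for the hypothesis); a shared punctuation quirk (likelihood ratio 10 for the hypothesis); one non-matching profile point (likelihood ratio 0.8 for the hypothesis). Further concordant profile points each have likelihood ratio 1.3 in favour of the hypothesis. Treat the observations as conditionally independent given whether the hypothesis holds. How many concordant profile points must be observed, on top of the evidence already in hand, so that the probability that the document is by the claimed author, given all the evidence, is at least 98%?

Prior odds = 0.01/0.99 = 1/99.
Combined Bayes factor of the evidence already in hand = 1.7 × 10 × 0.8 = 13.6.
Odds after that evidence = (1/99) × 13.6 = 68/495.
Target odds = 0.98/0.02 = 49.
Need 1.3ⁿ ≥ 49 ÷ (68/495) = 24255/68.
1.3²² ≈321.184 falls short of 24255/68 but 1.3²³ ≈417.539 reaches it, so n = 23.

23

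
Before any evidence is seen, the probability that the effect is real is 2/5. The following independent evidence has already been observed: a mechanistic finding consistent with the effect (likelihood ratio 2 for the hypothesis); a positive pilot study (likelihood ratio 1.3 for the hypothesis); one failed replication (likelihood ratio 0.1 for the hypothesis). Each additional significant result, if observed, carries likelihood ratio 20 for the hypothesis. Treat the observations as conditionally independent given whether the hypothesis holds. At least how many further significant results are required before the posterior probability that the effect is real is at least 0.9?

Prior odds = 0.4/0.6 = 2/3.
Combined Bayes factor of the evidence already in hand = 2 × 1.3 × 0.1 = 0.26.
Odds after that evidence = (2/3) × 0.26 = 13/75.
Target odds = 0.9/0.1 = 9.
Need 20ⁿ ≥ 9 ÷ (13/75) = 675/13.
20¹ = 20 falls short of 675/13 but 20² = 400 reaches it, so n = 2.

2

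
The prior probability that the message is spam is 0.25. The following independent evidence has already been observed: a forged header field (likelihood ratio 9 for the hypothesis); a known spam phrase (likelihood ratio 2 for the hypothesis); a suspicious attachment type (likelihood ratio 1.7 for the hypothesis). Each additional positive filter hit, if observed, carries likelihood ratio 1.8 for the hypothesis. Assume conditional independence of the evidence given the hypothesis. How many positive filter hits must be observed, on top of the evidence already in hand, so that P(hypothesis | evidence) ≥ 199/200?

Prior odds = 0.25/0.75 = 1/3.
Combined Bayes factor of the evidence already in hand = 9 × 2 × 1.7 = 30.6.
Odds after that evidence = (1/3) × 30.6 = 10.2.
Target odds = 0.995/0.005 = 199.
Need 1.8ⁿ ≥ 199 ÷ 10.2 = 995/51.
1.8⁵ = 18.89568 falls short of 995/51 but 1.8⁶ = 531441/15625 reaches it, so n = 6.

6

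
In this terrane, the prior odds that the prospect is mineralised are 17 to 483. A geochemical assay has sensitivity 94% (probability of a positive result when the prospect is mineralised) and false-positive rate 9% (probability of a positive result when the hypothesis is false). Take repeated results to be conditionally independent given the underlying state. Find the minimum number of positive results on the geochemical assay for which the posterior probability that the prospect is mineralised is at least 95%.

3

Prior odds = 17/483.
Likelihood ratio of a positive result = 0.94/0.09 = 94/9.
Target odds: 0.95 ÷ 0.05 = 19.
Require (94/9)ⁿ ≥ 19 ÷ (17/483) = 9177/17.
(94/9)² = 8836/81 falls short of 9177/17 but (94/9)³ = 830584/729 reaches it, so n = 3.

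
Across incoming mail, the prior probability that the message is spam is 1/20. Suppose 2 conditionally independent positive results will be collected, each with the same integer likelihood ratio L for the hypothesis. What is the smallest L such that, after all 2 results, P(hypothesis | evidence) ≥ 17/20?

Prior odds = 0.05/0.95 = 1/19.
Target odds = 0.85/0.15 = 17/3.
Need L² ≥ 17/3 ÷ (1/19) = 323/3.
10² = 100 < 323/3 ≤ 121 = 11², so L = 11.

11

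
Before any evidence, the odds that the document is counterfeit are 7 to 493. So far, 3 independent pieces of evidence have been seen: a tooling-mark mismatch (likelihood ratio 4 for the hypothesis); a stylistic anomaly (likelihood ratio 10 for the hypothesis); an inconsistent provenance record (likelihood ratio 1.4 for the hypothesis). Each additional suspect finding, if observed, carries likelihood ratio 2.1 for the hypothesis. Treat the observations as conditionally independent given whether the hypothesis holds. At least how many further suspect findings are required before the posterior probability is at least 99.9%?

10

Prior odds = 7/493.
Combined Bayes factor of the evidence already in hand = 4 × 10 × 1.4 = 56.
Odds after that evidence = (7/493) × 56 = 392/493.
Target odds = 0.999/0.001 = 999.
Need 2.1ⁿ ≥ 999 ÷ (392/493) = 492507/392.
2.1⁹ ≈794.28 falls short of 492507/392 but 2.1¹⁰ ≈1667.99 reaches it, so n = 10.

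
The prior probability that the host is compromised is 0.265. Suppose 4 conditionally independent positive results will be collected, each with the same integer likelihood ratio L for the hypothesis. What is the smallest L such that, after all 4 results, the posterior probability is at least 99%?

Prior odds = 0.265/0.735 = 53/147.
Target odds = 0.99/0.01 = 99.
Need L⁴ ≥ 99 ÷ (53/147) = 14553/53.
4⁴ = 256 < 14553/53 ≤ 625 = 5⁴, so L = 5.

5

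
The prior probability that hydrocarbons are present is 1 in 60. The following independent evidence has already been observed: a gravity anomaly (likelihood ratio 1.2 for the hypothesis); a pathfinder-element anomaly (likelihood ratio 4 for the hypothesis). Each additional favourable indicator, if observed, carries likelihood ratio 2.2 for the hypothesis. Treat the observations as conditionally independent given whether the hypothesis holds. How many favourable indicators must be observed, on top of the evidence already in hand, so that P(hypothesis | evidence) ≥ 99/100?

10

Prior odds = (1/60)/(59/60) = 1/59.
Combined Bayes factor of the evidence already in hand = 1.2 × 4 = 4.8.
Odds after that evidence = (1/59) × 4.8 = 24/295.
Target odds = 0.99/0.01 = 99.
Need 2.2ⁿ ≥ 99 ÷ (24/295) = 1216.875.
2.2⁹ ≈1207.27 falls short of 1216.875 but 2.2¹⁰ ≈2655.99 reaches it, so n = 10.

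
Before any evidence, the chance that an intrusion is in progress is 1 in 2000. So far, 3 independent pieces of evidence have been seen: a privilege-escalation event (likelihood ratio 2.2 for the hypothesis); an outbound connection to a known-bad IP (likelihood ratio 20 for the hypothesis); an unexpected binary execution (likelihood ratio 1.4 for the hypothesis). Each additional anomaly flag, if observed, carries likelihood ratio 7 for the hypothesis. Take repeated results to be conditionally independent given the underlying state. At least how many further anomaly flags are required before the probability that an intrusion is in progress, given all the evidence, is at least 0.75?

Prior odds = 0.0005/0.9995 = 1/1999.
Combined Bayes factor of the evidence already in hand = 2.2 × 20 × 1.4 = 61.6.
Odds after that evidence = (1/1999) × 61.6 = 308/9995.
Target odds = 0.75/0.25 = 3.
Need 7ⁿ ≥ 3 ÷ (308/9995) = 29985/308.
7² = 49 falls short of 29985/308 but 7³ = 343 reaches it, so n = 3.

3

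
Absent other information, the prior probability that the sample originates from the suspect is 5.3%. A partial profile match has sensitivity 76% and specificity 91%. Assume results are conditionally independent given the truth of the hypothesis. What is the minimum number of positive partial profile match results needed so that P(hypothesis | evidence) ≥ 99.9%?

5

Prior odds = 0.053/0.947 = 53/947.
False-positive rate = 1 − 0.91 = 0.09; likelihood ratio of a positive = 0.76/0.09 = 76/9.
Target odds: 0.999 ÷ 0.001 = 999.
Require (76/9)ⁿ ≥ 999 ÷ (53/947) = 946053/53.
(76/9)⁴ = 33362176/6561 falls short of 946053/53 but (76/9)⁵ ≈42939.3 reaches it, so n = 5.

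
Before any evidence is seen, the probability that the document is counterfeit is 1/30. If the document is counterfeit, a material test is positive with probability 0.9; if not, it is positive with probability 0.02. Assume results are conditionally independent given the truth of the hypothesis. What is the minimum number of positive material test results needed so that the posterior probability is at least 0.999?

Prior odds: (1/30) ÷ (29/30) = 1/29.
Likelihood ratio of a positive = 0.9/0.02 = 45.
Target odds: 0.999 ÷ 0.001 = 999.
Require 45ⁿ ≥ 999 ÷ (1/29) = 28971.
45² = 2025 falls short of 28971 but 45³ = 91125 reaches it, so n = 3.

3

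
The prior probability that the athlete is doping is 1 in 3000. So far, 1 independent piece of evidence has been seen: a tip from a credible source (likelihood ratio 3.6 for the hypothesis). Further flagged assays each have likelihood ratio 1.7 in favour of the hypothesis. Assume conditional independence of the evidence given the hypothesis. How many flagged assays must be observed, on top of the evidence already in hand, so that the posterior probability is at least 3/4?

Prior odds = (1/3000)/(2999/3000) = 1/2999.
Bayes factor of the evidence already in hand = 3.6.
Odds after that evidence = (1/2999) × 3.6 = 18/14995.
Target odds = 0.75/0.25 = 3.
Need 1.7ⁿ ≥ 3 ÷ (18/14995) = 14995/6.
1.7¹⁴ ≈1683.78 falls short of 14995/6 but 1.7¹⁵ ≈2862.42 reaches it, so n = 15.

15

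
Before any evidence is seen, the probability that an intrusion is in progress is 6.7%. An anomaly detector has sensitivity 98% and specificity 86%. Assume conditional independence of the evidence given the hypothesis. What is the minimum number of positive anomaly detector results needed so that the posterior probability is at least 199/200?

Prior odds = 0.067/0.933 = 67/933.
False-positive rate = 1 − 0.86 = 0.14; likelihood ratio of a positive = 0.98/0.14 = 7.
Target odds: 0.995 ÷ 0.005 = 199.
Require 7ⁿ ≥ 199 ÷ (67/933) = 185667/67.
7⁴ = 2401 falls short of 185667/67 but 7⁵ = 16807 reaches it, so n = 5.

5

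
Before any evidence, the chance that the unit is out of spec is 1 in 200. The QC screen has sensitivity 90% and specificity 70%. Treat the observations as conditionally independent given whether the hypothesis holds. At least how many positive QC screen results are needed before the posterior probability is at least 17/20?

Prior odds: 0.005 ÷ 0.995 = 1/199.
False-positive rate = 1 − 0.7 = 0.3; likelihood ratio of a positive = 0.9/0.3 = 3.
Target odds: 0.85 ÷ 0.15 = 17/3.
Need (1/199) × 3ⁿ ≥ 17/3, i.e. 3ⁿ ≥ 3383/3.
3⁶ = 729 falls short of 3383/3 but 3⁷ = 2187 reaches it, so n = 7.

7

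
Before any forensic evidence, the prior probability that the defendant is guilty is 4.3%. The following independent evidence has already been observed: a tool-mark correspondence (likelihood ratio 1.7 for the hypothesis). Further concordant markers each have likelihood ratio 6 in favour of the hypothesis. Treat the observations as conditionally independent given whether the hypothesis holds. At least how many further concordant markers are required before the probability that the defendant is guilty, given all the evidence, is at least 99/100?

5

Prior odds = 0.043/0.957 = 43/957.
Bayes factor of the evidence already in hand = 1.7.
Odds after that evidence = (43/957) × 1.7 = 731/9570.
Target odds = 0.99/0.01 = 99.
Need 6ⁿ ≥ 99 ÷ (731/9570) = 947430/731.
6⁴ = 1296 falls short of 947430/731 but 6⁵ = 7776 reaches it, so n = 5.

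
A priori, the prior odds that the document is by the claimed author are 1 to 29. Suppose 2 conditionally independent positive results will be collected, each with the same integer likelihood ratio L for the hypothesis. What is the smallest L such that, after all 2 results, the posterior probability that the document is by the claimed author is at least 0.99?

54

Prior odds = 1/29.
Target odds = 0.99/0.01 = 99.
Need L² ≥ 99 ÷ (1/29) = 2871.
53² = 2809 < 2871 ≤ 2916 = 54², so L = 54.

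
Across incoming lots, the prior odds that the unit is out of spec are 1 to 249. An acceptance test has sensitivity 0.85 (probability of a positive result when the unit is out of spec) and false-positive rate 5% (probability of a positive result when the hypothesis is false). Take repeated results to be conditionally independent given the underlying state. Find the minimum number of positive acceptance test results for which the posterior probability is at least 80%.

3

Prior odds = 1/249.
Likelihood ratio of a positive result = 0.85/0.05 = 17.
Target odds: 0.8 ÷ 0.2 = 4.
Require 17ⁿ ≥ 4 ÷ (1/249) = 996.
17² = 289 falls short of 996 but 17³ = 4913 reaches it, so n = 3.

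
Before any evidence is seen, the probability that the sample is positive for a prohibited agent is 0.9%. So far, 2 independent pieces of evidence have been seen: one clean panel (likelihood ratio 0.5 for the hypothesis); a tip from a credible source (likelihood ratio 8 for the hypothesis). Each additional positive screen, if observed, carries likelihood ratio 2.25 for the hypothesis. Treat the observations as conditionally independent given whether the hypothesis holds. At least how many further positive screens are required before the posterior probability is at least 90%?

7

Prior odds = 0.009/0.991 = 9/991.
Combined Bayes factor of the evidence already in hand = 0.5 × 8 = 4.
Odds after that evidence = (9/991) × 4 = 36/991.
Target odds = 0.9/0.1 = 9.
Need 2.25ⁿ ≥ 9 ÷ (36/991) = 247.75.
2.25⁶ = 531441/4096 falls short of 247.75 but 2.25⁷ = 4782969/16384 reaches it, so n = 7.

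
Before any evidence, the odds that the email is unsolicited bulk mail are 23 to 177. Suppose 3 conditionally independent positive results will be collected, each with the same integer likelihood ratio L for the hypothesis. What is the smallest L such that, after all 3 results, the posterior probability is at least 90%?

Prior odds = 23/177.
Target odds = 0.9/0.1 = 9.
Need L³ ≥ 9 ÷ (23/177) = 1593/23.
4³ = 64 < 1593/23 ≤ 125 = 5³, so L = 5.

5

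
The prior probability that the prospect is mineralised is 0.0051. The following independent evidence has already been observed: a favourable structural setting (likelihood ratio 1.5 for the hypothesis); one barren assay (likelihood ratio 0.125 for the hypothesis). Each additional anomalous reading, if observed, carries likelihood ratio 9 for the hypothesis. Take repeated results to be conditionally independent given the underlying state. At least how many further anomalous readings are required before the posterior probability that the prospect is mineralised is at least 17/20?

Prior odds = 0.0051/0.9949 = 51/9949.
Combined Bayes factor of the evidence already in hand = 1.5 × 0.125 = 0.1875.
Odds after that evidence = (51/9949) × 0.1875 = 153/159184.
Target odds = 0.85/0.15 = 17/3.
Need 9ⁿ ≥ 17/3 ÷ (153/159184) = 159184/27.
9³ = 729 falls short of 159184/27 but 9⁴ = 6561 reaches it, so n = 4.

4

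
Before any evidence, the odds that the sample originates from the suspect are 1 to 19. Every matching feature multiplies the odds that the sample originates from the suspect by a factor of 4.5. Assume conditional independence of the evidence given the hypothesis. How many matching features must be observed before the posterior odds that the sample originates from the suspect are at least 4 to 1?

3

Prior odds = 1/19.
Likelihood ratio per matching feature = 4.5.
Target odds = 4.
Need (1/19) × 4.5ⁿ ≥ 4, i.e. 4.5ⁿ ≥ 76.
4.5² = 20.25 falls short of 76 but 4.5³ = 91.125 reaches it, so n = 3.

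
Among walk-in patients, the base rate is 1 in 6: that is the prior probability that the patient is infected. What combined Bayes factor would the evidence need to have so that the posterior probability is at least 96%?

Prior odds = (1/6)/(5/6) = 0.2.
Target odds = 0.96/0.04 = 24.
Required Bayes factor = 24 ÷ 0.2 = 120.

120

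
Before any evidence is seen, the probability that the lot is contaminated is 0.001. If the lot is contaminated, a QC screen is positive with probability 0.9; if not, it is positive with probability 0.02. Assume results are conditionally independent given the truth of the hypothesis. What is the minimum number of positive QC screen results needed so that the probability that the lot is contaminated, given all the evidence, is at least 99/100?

Prior odds: 0.001 ÷ 0.999 = 1/999.
Likelihood ratio of a positive = 0.9/0.02 = 45.
Target posterior odds = 0.99/0.01 = 99.
Require 45ⁿ ≥ 99 ÷ (1/999) = 98901.
45³ = 91125 falls short of 98901 but 45⁴ = 4100625 reaches it, so n = 4.

4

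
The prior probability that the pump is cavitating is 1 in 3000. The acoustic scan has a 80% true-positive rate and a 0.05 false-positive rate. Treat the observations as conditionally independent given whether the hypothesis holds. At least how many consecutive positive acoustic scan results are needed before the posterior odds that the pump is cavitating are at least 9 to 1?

Prior odds = (1/3000)/(2999/3000) = 1/2999.
Likelihood ratio of a positive result = 0.8/0.05 = 16.
Target odds = 9.
Require 16ⁿ ≥ 9 ÷ (1/2999) = 26991.
16³ = 4096 falls short of 26991 but 16⁴ = 65536 reaches it, so n = 4.

4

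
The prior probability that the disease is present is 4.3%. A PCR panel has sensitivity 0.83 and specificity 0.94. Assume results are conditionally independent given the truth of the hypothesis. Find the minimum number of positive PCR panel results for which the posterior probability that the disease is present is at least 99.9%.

Prior odds = 0.043/0.957 = 43/957.
False-positive rate = 1 − 0.94 = 0.06; likelihood ratio of a positive = 0.83/0.06 = 83/6.
Target odds: 0.999 ÷ 0.001 = 999.
Need (43/957) × (83/6)ⁿ ≥ 999, i.e. (83/6)ⁿ ≥ 956043/43.
(83/6)³ = 571787/216 falls short of 956043/43 but (83/6)⁴ = 47458321/1296 reaches it, so n = 4.

4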